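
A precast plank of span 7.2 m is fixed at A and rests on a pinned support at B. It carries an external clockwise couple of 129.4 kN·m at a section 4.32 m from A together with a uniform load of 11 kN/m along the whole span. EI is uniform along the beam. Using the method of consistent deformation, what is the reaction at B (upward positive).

Take the reaction at B as the redundant and release it; the primary structure is a cantilever fixed at A.
Primary-structure tip deflection at B by superposition:
  clockwise couple 129.4 at a = 4.32: M₀a(2L − a)/(2EI) = 2817/EI
  UDL 11: wL⁴/(8EI) = 3695/EI
  δ_0 = 6513/EI
Flexibility coefficient — unit upward force at B: δ_{BB} = L³/(3EI) = 124.4/EI.
The prop prevents deflection at B: R_B = δ_0/δ_{BB} = 6513/124.4 = 52.34 kN.

R_B = 52.34 kN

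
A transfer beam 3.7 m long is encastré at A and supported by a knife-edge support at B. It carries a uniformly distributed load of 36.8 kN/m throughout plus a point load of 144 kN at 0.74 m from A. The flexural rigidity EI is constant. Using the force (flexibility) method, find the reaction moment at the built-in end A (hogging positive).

Take the reaction at B as the redundant and release it; the primary structure is a cantilever fixed at A.
Free-end deflection of the primary structure under the applied loading (downward +):
  UDL 36.8: wL⁴/(8EI) = 862.1/EI
  point load 144 at a = 0.74: Pa²(3L − a)/(6EI) = 136.2/EI
  δ_0 = 998.3/EI
Tip deflection under a unit load at B: L³/(3EI) = 16.88/EI.
Compatibility at B: δ_0 − R_B·δ_{BB} = 0, so R_B = 998.3/16.88 = 59.12 kN.
Moment equilibrium about A: M_A = Σ(load moments about A) − R_B·L = 358.5 − 59.12×3.7 = 139.7 kN·m.

M_A = 139.7 kN·m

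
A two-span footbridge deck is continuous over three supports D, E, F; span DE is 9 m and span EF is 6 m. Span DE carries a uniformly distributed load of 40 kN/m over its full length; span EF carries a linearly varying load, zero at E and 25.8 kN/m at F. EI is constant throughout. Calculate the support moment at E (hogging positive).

M_E = 264.7 kN·m

Take M_E as the redundant. Released structure: two simple spans DE and EF with a hinge at E.
Discontinuity in slope at E on the released structure — sum the simple-span end rotations:
  span DE: UDL 40: wL³/(24EI) = 1215/EI
  span EF: triangular load, peak 25.8: 7w₀L³/(360EI) = 108.4/EI
  relative rotation θ_0 = (1215 + 108.4)/EI = 1323/EI
A unit hogging moment at E produces rotation L₁/(3EI) + L₂/(3EI) = 5/EI.
Slope continuity at E: θ_0 = M_E·5/EI, so M_E = 1323/5 = 264.7 kN·m (hogging).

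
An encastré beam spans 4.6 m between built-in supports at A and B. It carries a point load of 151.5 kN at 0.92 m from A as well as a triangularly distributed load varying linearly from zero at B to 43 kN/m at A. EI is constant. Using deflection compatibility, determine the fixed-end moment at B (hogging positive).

Release both end moments; the primary structure is a simply-supported span AB with redundants M_A and M_B.
On the primary (simply-supported) span, the end slopes from the loading are:
  at A: point load 151.5 at a = 0.92: Pab(L + b)/(6LEI) = 153.9/EI
  at B: point load 151.5 at a = 0.92: Pab(L + a)/(6LEI) = 102.6/EI
  at A: triangular load, peak 43: w₀L³/(45EI) = 93.01/EI
  at B: triangular load, peak 43: 7w₀L³/(360EI) = 81.38/EI
  θ_A0 = 246.9/EI,  θ_B0 = 184/EI
Flexibility coefficients: a unit moment at one end gives L/(3EI) there and L/(6EI) at the far end, so f₁₁ = f₂₂ = 1.533/EI and f₁₂ = f₂₁ = 0.7667/EI.
Compatibility — zero rotation at each built-in end:
  1.533 M_A + 0.7667 M_B = 246.9
  0.7667 M_A + 1.533 M_B = 184
Solving the pair gives M_A = 134.7 kN·m and M_B = 52.63 kN·m (hogging).

M_B = 52.63 kN·m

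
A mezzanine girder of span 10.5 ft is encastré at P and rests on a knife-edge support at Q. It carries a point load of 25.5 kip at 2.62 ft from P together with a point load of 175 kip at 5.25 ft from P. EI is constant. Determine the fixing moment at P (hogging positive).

M_P = 388.4 kip·ft

Remove the prop at Q; the released (primary) structure is a cantilever built in at P.
Deflection at Q on the released cantilever, summing each load's contribution:
  point load 25.5 at a = 2.62: Pa²(3L − a)/(6EI) = 842.5/EI
  point load 175 at a = 5.25: Pa²(3L − a)/(6EI) = 21103/EI
  δ_0 = 21945/EI
Tip deflection under a unit load at Q: L³/(3EI) = 385.9/EI.
The prop prevents deflection at Q: R_Q = δ_0/δ_{QQ} = 21945/385.9 = 56.87 kip.
Moment equilibrium about P: M_P = Σ(load moments about P) − R_Q·L = 985.6 − 56.87×10.5 = 388.4 kip·ft.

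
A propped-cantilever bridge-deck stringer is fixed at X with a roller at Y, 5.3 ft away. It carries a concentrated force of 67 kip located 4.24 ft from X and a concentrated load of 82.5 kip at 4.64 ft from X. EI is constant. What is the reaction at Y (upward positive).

Take the reaction at Y as the redundant and release it; the primary structure is a cantilever fixed at X.
Deflection at Y on the released cantilever, summing each load's contribution:
  point load 67 at a = 4.24: Pa²(3L − a)/(6EI) = 2341/EI
  point load 82.5 at a = 4.64: Pa²(3L − a)/(6EI) = 3333/EI
  δ_0 = 5674/EI
Flexibility coefficient — unit upward force at Y: δ_{YY} = L³/(3EI) = 49.63/EI.
The prop prevents deflection at Y: R_Y = δ_0/δ_{YY} = 5674/49.63 = 114.3 kip.

R_Y = 114.3 kip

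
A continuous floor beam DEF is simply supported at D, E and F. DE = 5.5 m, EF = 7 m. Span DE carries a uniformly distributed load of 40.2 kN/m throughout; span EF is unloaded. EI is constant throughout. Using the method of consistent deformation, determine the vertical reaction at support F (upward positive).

Insert a hinge at E; M_E is the redundant, and each span becomes simply supported.
Discontinuity in slope at E on the released structure — sum the simple-span end rotations:
  span DE: UDL 40.2: wL³/(24EI) = 278.7/EI
  relative rotation θ_0 = (278.7 + 0)/EI = 278.7/EI
A unit hogging moment at E produces rotation L₁/(3EI) + L₂/(3EI) = 4.167/EI.
Slope continuity at E: θ_0 = M_E·4.167/EI, so M_E = 278.7/4.167 = 66.88 kN·m (hogging).
Span EF, ΣM about F: R_E^{EF}·7 = 0 + 66.88, so R_E^{EF} = 9.555 kN and R_F = 0 − 9.555 = -9.555 kN.

R_F = -9.555 kN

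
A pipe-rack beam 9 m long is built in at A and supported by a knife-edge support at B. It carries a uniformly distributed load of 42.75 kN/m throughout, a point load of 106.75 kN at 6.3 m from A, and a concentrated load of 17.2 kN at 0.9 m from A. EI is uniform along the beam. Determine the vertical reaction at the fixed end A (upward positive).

Take the reaction at B as the redundant and release it; the primary structure is a cantilever fixed at A.
Downward deflection at the released point B due to the loads:
  UDL 42.75: wL⁴/(8EI) = 35060/EI
  point load 106.75 at a = 6.3: Pa²(3L − a)/(6EI) = 14617/EI
  point load 17.2 at a = 0.9: Pa²(3L − a)/(6EI) = 60.6/EI
  δ_0 = 49738/EI
Tip deflection under a unit load at B: L³/(3EI) = 243/EI.
Compatibility at B: δ_0 − R_B·δ_{BB} = 0, so R_B = 49738/243 = 204.7 kN.
Vertical equilibrium: R_A = ΣP − R_B = 508.7 − 204.7 = 304 kN.

R_A = 304 kN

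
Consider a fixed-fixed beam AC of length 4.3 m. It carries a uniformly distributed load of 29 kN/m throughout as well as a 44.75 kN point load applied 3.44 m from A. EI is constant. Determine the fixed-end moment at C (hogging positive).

Release both end moments; the primary structure is a simply-supported span AC with redundants M_A and M_C.
End rotations of the released simple span under the applied load (×1/EI):
  at A: UDL 29: wL³/(24EI) = 96.07/EI
  at C: UDL 29: wL³/(24EI) = 96.07/EI
  at A: point load 44.75 at a = 3.44: Pab(L + b)/(6LEI) = 26.48/EI
  at C: point load 44.75 at a = 3.44: Pab(L + a)/(6LEI) = 39.72/EI
  θ_A0 = 122.5/EI,  θ_C0 = 135.8/EI
Flexibility coefficients: a unit moment at one end gives L/(3EI) there and L/(6EI) at the far end, so f₁₁ = f₂₂ = 1.433/EI and f₁₂ = f₂₁ = 0.7167/EI.
Compatibility — zero rotation at each built-in end:
  1.433 M_A + 0.7167 M_C = 122.5
  0.7167 M_A + 1.433 M_C = 135.8
Solving the pair gives M_A = 50.84 kN·m and M_C = 69.31 kN·m (hogging).

M_C = 69.31 kN·m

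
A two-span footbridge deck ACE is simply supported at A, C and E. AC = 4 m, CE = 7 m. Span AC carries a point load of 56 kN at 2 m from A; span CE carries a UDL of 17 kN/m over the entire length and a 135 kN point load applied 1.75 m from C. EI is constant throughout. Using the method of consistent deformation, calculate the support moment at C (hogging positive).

M_C = 180.2 kN·m

Release continuity at C by inserting a hinge; the redundant is the internal moment M_C. The primary structure is two simply-supported spans AC and CE.
Discontinuity in slope at C on the released structure — sum the simple-span end rotations:
  span AC: point load 56 at a = 2: Pab(L + a)/(6LEI) = 56/EI
  span CE: UDL 17: wL³/(24EI) = 243/EI
  span CE: point load 135 at a = 1.75: Pab(L + b)/(6LEI) = 361.8/EI
  relative rotation θ_0 = (56 + 604.7)/EI = 660.7/EI
A unit hogging moment at C produces rotation L₁/(3EI) + L₂/(3EI) = 3.667/EI.
Compatibility: M_C·(L₁+L₂)/(3EI) = θ_0, giving M_C = 180.2 kN·m (hogging).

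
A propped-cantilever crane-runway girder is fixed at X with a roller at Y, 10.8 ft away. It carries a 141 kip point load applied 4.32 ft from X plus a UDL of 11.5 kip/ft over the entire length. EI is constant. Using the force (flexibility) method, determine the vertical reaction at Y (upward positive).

Take the reaction at Y as the redundant and release it; the primary structure is a cantilever fixed at X.
Deflection at Y on the released cantilever, summing each load's contribution:
  point load 141 at a = 4.32: Pa²(3L − a)/(6EI) = 12315/EI
  UDL 11.5: wL⁴/(8EI) = 19557/EI
  δ_0 = 31872/EI
Flexibility coefficient — unit upward force at Y: δ_{YY} = L³/(3EI) = 419.9/EI.
Compatibility at Y: δ_0 − R_Y·δ_{YY} = 0, so R_Y = 31872/419.9 = 75.9 kip.

R_Y = 75.9 kip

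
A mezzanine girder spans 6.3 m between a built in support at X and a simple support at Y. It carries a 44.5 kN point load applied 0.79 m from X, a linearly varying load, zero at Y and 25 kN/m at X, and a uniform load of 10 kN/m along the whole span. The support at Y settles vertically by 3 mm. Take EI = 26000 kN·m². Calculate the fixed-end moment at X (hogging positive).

M_X = 150.5 kN·m

Take the reaction at Y as the redundant and release it; the primary structure is a cantilever fixed at X.
Free-end deflection of the primary structure under the applied loading (downward +):
  point load 44.5 at a = 0.79: Pa²(3L − a)/(6EI) = 83.83/EI
  triangular load, peak 25 at the fixed end: w₀L⁴/(30EI) = 1313/EI
  UDL 10: wL⁴/(8EI) = 1969/EI
  δ_0 = 3366/EI
Flexibility coefficient — unit upward force at Y: δ_{YY} = L³/(3EI) = 83.35/EI.
With EI = 26000 kN·m²: δ_0 = 0.12945 m and δ_{YY} = 0.003206 m/kN.
Compatibility — the beam at Y must follow the support down by 0.003 m: δ_0 − R_Y·δ_{YY} = 0.003, so R_Y = (0.12945 − 0.003)/0.003206 = 39.44 kN.
Moment equilibrium about X: M_X = Σ(load moments about X) − R_Y·L = 399 − 39.44×6.3 = 150.5 kN·m.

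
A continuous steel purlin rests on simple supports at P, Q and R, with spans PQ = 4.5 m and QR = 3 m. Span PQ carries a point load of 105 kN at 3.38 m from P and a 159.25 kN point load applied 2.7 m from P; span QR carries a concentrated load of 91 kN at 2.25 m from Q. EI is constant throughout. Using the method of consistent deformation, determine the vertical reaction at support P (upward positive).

R_P = 58.33 kN

Insert a hinge at Q; M_Q is the redundant, and each span becomes simply supported.
Rotations at Q on the released spans (each span's end-slope, ×1/EI):
  span PQ: point load 105 at a = 3.38: Pab(L + a)/(6LEI) = 116/EI
  span PQ: point load 159.25 at a = 2.7: Pab(L + a)/(6LEI) = 206.4/EI
  span QR: point load 91 at a = 2.25: Pab(L + b)/(6LEI) = 31.99/EI
  relative rotation θ_0 = (322.4 + 31.99)/EI = 354.4/EI
A unit hogging moment at Q produces rotation L₁/(3EI) + L₂/(3EI) = 2.5/EI.
Compatibility: M_Q·(L₁+L₂)/(3EI) = θ_0, giving M_Q = 141.8 kN·m (hogging).
Span PQ, ΣM about P with M_Q applied at Q: R_Q^{PQ}·4.5 = 784.9 + 141.8, so R_Q^{PQ} = 205.9 kN and R_P = 264.2 − 205.9 = 58.33 kN.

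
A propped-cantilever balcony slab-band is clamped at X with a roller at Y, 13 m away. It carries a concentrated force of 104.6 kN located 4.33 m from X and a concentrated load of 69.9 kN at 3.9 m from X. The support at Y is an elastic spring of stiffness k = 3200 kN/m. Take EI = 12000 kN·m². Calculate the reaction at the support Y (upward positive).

R_Y = 23.84 kN

Take the reaction at Y as the redundant and release it; the primary structure is a cantilever fixed at X.
Free-end deflection of the primary structure under the applied loading (downward +):
  point load 104.6 at a = 4.33: Pa²(3L − a)/(6EI) = 11332/EI
  point load 69.9 at a = 3.9: Pa²(3L − a)/(6EI) = 6220/EI
  δ_0 = 17552/EI
Tip deflection under a unit load at Y: L³/(3EI) = 732.3/EI.
With EI = 12000 kN·m²: δ_0 = 1.4626 m and δ_{YY} = 0.061028 m/kN.
Compatibility — the spring shortens by R_Y/k under the reaction it provides: δ_0 − R_Y·δ_{YY} = R_Y/k. With 1/k = 0.000313 m/kN, R_Y = δ_0 / (δ_{YY} + 1/k) = 1.4626 / (0.061028 + 0.000313) = 23.84 kN.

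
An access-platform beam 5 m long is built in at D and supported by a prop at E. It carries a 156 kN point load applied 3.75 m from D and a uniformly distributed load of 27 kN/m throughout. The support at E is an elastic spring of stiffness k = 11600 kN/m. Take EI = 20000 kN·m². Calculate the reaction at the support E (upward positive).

Choose R_E as the redundant. The primary structure is the cantilever fixed at D.
Downward deflection at the released point E due to the loads:
  point load 156 at a = 3.75: Pa²(3L − a)/(6EI) = 4113/EI
  UDL 27: wL⁴/(8EI) = 2109/EI
  δ_0 = 6223/EI
Flexibility coefficient — unit upward force at E: δ_{EE} = L³/(3EI) = 41.67/EI.
With EI = 20000 kN·m²: δ_0 = 0.31113 m and δ_{EE} = 0.002083 m/kN.
Compatibility — the spring shortens by R_E/k under the reaction it provides: δ_0 − R_E·δ_{EE} = R_E/k. With 1/k = 0.000086 m/kN, R_E = δ_0 / (δ_{EE} + 1/k) = 0.31113 / (0.002083 + 0.000086) = 143.4 kN.

R_E = 143.4 kN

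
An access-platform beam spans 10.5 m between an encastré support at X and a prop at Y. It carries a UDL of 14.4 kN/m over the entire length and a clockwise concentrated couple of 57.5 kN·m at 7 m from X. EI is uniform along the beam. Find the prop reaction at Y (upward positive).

Take the reaction at Y as the redundant and release it; the primary structure is a cantilever fixed at X.
Free-end deflection of the primary structure under the applied loading (downward +):
  UDL 14.4: wL⁴/(8EI) = 21879/EI
  clockwise couple 57.5 at a = 7: M₀a(2L − a)/(2EI) = 2818/EI
  δ_0 = 24697/EI
Flexibility coefficient — unit upward force at Y: δ_{YY} = L³/(3EI) = 385.9/EI.
The prop prevents deflection at Y: R_Y = δ_0/δ_{YY} = 24697/385.9 = 64 kN.

R_Y = 64 kN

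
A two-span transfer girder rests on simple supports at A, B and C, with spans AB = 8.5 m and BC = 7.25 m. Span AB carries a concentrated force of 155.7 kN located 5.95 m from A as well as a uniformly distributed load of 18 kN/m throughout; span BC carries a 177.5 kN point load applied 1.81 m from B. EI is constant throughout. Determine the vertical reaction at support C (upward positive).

Insert a hinge at B; M_B is the redundant, and each span becomes simply supported.
Discontinuity in slope at B on the released structure — sum the simple-span end rotations:
  span AB: point load 155.7 at a = 5.95: Pab(L + a)/(6LEI) = 669.3/EI
  span AB: UDL 18: wL³/(24EI) = 460.6/EI
  span BC: point load 177.5 at a = 1.81: Pab(L + b)/(6LEI) = 509.9/EI
  relative rotation θ_0 = (1130 + 509.9)/EI = 1640/EI
A unit hogging moment at B produces rotation L₁/(3EI) + L₂/(3EI) = 5.25/EI.
Slope continuity at B: θ_0 = M_B·5.25/EI, so M_B = 1640/5.25 = 312.3 kN·m (hogging).
Span BC, ΣM about C: R_B^{BC}·7.25 = 965.6 + 312.3, so R_B^{BC} = 176.3 kN and R_C = 177.5 − 176.3 = 1.232 kN.

R_C = 1.232 kN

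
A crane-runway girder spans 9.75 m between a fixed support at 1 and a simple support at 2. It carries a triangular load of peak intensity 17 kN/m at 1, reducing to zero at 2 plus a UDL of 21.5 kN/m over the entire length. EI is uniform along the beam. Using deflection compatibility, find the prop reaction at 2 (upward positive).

Remove the prop at 2; the released (primary) structure is a cantilever built in at 1.
Downward deflection at the released point 2 due to the loads:
  triangular load, peak 17 at the fixed end: w₀L⁴/(30EI) = 5121/EI
  UDL 21.5: wL⁴/(8EI) = 24287/EI
  δ_0 = 29408/EI
Tip deflection under a unit load at 2: L³/(3EI) = 309/EI.
Compatibility at 2: δ_0 − R_2·δ_{22} = 0, so R_2 = 29408/309 = 95.18 kN.

R_2 = 95.18 kN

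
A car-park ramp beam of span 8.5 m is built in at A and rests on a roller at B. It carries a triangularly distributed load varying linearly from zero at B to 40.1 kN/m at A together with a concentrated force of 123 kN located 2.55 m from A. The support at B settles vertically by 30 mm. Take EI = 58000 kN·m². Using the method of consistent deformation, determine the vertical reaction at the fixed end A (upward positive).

R_A = 252.9 kN

Remove the prop at B; the released (primary) structure is a cantilever built in at A.
Deflection at B on the released cantilever, summing each load's contribution:
  triangular load, peak 40.1 at the fixed end: w₀L⁴/(30EI) = 6977/EI
  point load 123 at a = 2.55: Pa²(3L − a)/(6EI) = 3059/EI
  δ_0 = 10037/EI
Flexibility coefficient — unit upward force at B: δ_{BB} = L³/(3EI) = 204.7/EI.
With EI = 58000 kN·m²: δ_0 = 0.17305 m and δ_{BB} = 0.003529 m/kN.
Compatibility — the beam at B must follow the support down by 0.03 m: δ_0 − R_B·δ_{BB} = 0.03, so R_B = (0.17305 − 0.03)/0.003529 = 40.53 kN.
Vertical equilibrium: R_A = ΣP − R_B = 293.4 − 40.53 = 252.9 kN.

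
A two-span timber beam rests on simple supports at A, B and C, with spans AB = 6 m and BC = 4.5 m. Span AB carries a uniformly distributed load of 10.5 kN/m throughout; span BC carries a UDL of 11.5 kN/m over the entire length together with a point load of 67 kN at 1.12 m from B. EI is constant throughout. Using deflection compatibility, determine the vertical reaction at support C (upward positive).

Release continuity at B by inserting a hinge; the redundant is the internal moment M_B. The primary structure is two simply-supported spans AB and BC.
End slopes at the hinge B, treating each span as simply supported:
  span AB: UDL 10.5: wL³/(24EI) = 94.5/EI
  span BC: UDL 11.5: wL³/(24EI) = 43.66/EI
  span BC: point load 67 at a = 1.12: Pab(L + b)/(6LEI) = 74.02/EI
  relative rotation θ_0 = (94.5 + 117.7)/EI = 212.2/EI
A unit hogging moment at B produces rotation L₁/(3EI) + L₂/(3EI) = 3.5/EI.
Slope continuity at B: θ_0 = M_B·3.5/EI, so M_B = 212.2/3.5 = 60.63 kN·m (hogging).
Span BC, ΣM about C: R_B^{BC}·4.5 = 342.9 + 60.63, so R_B^{BC} = 89.67 kN and R_C = 118.8 − 89.67 = 29.08 kN.

R_C = 29.08 kN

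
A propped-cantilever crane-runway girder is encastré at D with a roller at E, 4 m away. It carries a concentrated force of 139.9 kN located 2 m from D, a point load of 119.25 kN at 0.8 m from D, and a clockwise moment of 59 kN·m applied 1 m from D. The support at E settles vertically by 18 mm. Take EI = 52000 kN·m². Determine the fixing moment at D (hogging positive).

Take the reaction at E as the redundant and release it; the primary structure is a cantilever fixed at D.
Primary-structure tip deflection at E by superposition:
  point load 139.9 at a = 2: Pa²(3L − a)/(6EI) = 932.7/EI
  point load 119.25 at a = 0.8: Pa²(3L − a)/(6EI) = 142.5/EI
  clockwise couple 59 at a = 1: M₀a(2L − a)/(2EI) = 206.5/EI
  δ_0 = 1282/EI
Flexibility coefficient — unit upward force at E: δ_{EE} = L³/(3EI) = 21.33/EI.
With EI = 52000 kN·m²: δ_0 = 0.024647 m and δ_{EE} = 0.00041 m/kN.
Compatibility — the beam at E must follow the support down by 0.018 m: δ_0 − R_E·δ_{EE} = 0.018, so R_E = (0.024647 − 0.018)/0.00041 = 16.2 kN.
Moment equilibrium about D: M_D = Σ(load moments about D) − R_E·L = 434.2 − 16.2×4 = 369.4 kN·m.

M_D = 369.4 kN·m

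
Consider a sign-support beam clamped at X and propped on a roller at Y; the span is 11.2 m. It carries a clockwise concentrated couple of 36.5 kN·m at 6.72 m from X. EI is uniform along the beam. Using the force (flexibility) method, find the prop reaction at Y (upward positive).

R_Y = 4.106 kN

Choose R_Y as the redundant. The primary structure is the cantilever fixed at X.
Primary-structure tip deflection at Y by superposition:
  clockwise couple 36.5 at a = 6.72: M₀a(2L − a)/(2EI) = 1923/EI
Tip deflection under a unit load at Y: L³/(3EI) = 468.3/EI.
The prop prevents deflection at Y: R_Y = δ_0/δ_{YY} = 1923/468.3 = 4.106 kN.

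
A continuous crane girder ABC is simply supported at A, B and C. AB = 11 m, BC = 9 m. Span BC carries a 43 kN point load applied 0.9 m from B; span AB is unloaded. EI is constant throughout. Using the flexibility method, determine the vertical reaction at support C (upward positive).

R_C = 2.646 kN

Take M_B as the redundant. Released structure: two simple spans AB and BC with a hinge at B.
Rotations at B on the released spans (each span's end-slope, ×1/EI):
  span BC: point load 43 at a = 0.9: Pab(L + b)/(6LEI) = 99.27/EI
  relative rotation θ_0 = (0 + 99.27)/EI = 99.27/EI
A unit hogging moment at B produces rotation L₁/(3EI) + L₂/(3EI) = 6.667/EI.
Slope continuity at B: θ_0 = M_B·6.667/EI, so M_B = 99.27/6.667 = 14.89 kN·m (hogging).
Span BC, ΣM about C: R_B^{BC}·9 = 348.3 + 14.89, so R_B^{BC} = 40.35 kN and R_C = 43 − 40.35 = 2.646 kN.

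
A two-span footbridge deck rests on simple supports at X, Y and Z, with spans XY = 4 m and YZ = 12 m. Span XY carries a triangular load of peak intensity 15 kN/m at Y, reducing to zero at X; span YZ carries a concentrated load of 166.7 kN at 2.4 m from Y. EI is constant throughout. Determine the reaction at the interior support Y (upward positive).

Take M_Y as the redundant. Released structure: two simple spans XY and YZ with a hinge at Y.
Discontinuity in slope at Y on the released structure — sum the simple-span end rotations:
  span XY: triangular load, peak 15: w₀L³/(45EI) = 21.33/EI
  span YZ: point load 166.7 at a = 2.4: Pab(L + b)/(6LEI) = 1152/EI
  relative rotation θ_0 = (21.33 + 1152)/EI = 1174/EI
A unit hogging moment at Y produces rotation L₁/(3EI) + L₂/(3EI) = 5.333/EI.
Compatibility: M_Y·(L₁+L₂)/(3EI) = θ_0, giving M_Y = 220 kN·m (hogging).
Span XY, ΣM about X with M_Y applied at Y: R_Y^{XY}·4 = 80 + 220, so R_Y^{XY} = 75.01 kN and R_X = 30 − 75.01 = -45.01 kN.
Span YZ, ΣM about Z: R_Y^{YZ}·12 = 1600 + 220, so R_Y^{YZ} = 151.7 kN and R_Z = 166.7 − 151.7 = 15 kN.
R_Y = 75.01 + 151.7 = 226.7 kN.

R_Y = 226.7 kN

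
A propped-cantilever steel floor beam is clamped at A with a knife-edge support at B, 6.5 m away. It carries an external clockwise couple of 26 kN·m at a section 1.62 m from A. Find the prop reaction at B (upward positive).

Release the roller at B. Primary structure: cantilever fixed at A.
Downward deflection at the released point B due to the loads:
  clockwise couple 26 at a = 1.62: M₀a(2L − a)/(2EI) = 239.7/EI
Tip deflection under a unit load at B: L³/(3EI) = 91.54/EI.
The prop prevents deflection at B: R_B = δ_0/δ_{BB} = 239.7/91.54 = 2.618 kN.

R_B = 2.618 kN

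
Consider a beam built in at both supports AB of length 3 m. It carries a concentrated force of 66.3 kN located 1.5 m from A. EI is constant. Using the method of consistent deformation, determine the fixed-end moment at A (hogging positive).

Release both end moments; the primary structure is a simply-supported span AB with redundants M_A and M_B.
On the primary (simply-supported) span, the end slopes from the loading are:
  at A: point load 66.3 at a = 1.5: Pab(L + b)/(6LEI) = 37.29/EI
  at B: point load 66.3 at a = 1.5: Pab(L + a)/(6LEI) = 37.29/EI
  θ_A0 = 37.29/EI,  θ_B0 = 37.29/EI
Flexibility coefficients: a unit moment at one end gives L/(3EI) there and L/(6EI) at the far end, so f₁₁ = f₂₂ = 1/EI and f₁₂ = f₂₁ = 0.5/EI.
Compatibility — zero rotation at each built-in end:
  1 M_A + 0.5 M_B = 37.29
  0.5 M_A + 1 M_B = 37.29
Solving the pair gives M_A = 24.86 kN·m and M_B = 24.86 kN·m (hogging).

M_A = 24.86 kN·m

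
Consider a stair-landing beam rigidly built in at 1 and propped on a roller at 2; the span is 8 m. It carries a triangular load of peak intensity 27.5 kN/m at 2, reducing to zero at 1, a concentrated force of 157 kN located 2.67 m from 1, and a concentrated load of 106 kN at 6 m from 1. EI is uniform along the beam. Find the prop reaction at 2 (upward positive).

Take the reaction at 2 as the redundant and release it; the primary structure is a cantilever fixed at 1.
Deflection at 2 on the released cantilever, summing each load's contribution:
  triangular load, peak 27.5 at the free end: 11w₀L⁴/(120EI) = 10325/EI
  point load 157 at a = 2.67: Pa²(3L − a)/(6EI) = 3979/EI
  point load 106 at a = 6: Pa²(3L − a)/(6EI) = 11448/EI
  δ_0 = 25752/EI
Tip deflection under a unit load at 2: L³/(3EI) = 170.7/EI.
Compatibility at 2: δ_0 − R_2·δ_{22} = 0, so R_2 = 25752/170.7 = 150.9 kN.

R_2 = 150.9 kN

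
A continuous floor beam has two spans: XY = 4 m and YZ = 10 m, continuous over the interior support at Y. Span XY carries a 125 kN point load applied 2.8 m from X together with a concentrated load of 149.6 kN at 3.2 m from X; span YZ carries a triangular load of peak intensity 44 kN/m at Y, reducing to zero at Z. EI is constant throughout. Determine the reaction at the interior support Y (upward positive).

R_Y = 444.7 kN

Take M_Y as the redundant. Released structure: two simple spans XY and YZ with a hinge at Y.
Rotations at Y on the released spans (each span's end-slope, ×1/EI):
  span XY: point load 125 at a = 2.8: Pab(L + a)/(6LEI) = 119/EI
  span XY: point load 149.6 at a = 3.2: Pab(L + a)/(6LEI) = 114.9/EI
  span YZ: triangular load, peak 44: w₀L³/(45EI) = 977.8/EI
  relative rotation θ_0 = (233.9 + 977.8)/EI = 1212/EI
A unit hogging moment at Y produces rotation L₁/(3EI) + L₂/(3EI) = 4.667/EI.
Compatibility: M_Y·(L₁+L₂)/(3EI) = θ_0, giving M_Y = 259.6 kN·m (hogging).
Span XY, ΣM about X with M_Y applied at Y: R_Y^{XY}·4 = 828.7 + 259.6, so R_Y^{XY} = 272.1 kN and R_X = 274.6 − 272.1 = 2.509 kN.
Span YZ, ΣM about Z: R_Y^{YZ}·10 = 1467 + 259.6, so R_Y^{YZ} = 172.6 kN and R_Z = 220 − 172.6 = 47.37 kN.
R_Y = 272.1 + 172.6 = 444.7 kN.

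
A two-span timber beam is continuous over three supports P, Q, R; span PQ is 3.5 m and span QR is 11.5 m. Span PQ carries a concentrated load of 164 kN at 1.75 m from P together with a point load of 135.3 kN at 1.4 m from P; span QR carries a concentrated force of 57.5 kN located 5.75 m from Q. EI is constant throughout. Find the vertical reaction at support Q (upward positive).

R_Q = 216.6 kN

Insert a hinge at Q; M_Q is the redundant, and each span becomes simply supported.
Discontinuity in slope at Q on the released structure — sum the simple-span end rotations:
  span PQ: point load 164 at a = 1.75: Pab(L + a)/(6LEI) = 125.6/EI
  span PQ: point load 135.3 at a = 1.4: Pab(L + a)/(6LEI) = 92.82/EI
  span QR: point load 57.5 at a = 5.75: Pab(L + b)/(6LEI) = 475.3/EI
  relative rotation θ_0 = (218.4 + 475.3)/EI = 693.7/EI
A unit hogging moment at Q produces rotation L₁/(3EI) + L₂/(3EI) = 5/EI.
Slope continuity at Q: θ_0 = M_Q·5/EI, so M_Q = 693.7/5 = 138.7 kN·m (hogging).
Span PQ, ΣM about P with M_Q applied at Q: R_Q^{PQ}·3.5 = 476.4 + 138.7, so R_Q^{PQ} = 175.8 kN and R_P = 299.3 − 175.8 = 123.5 kN.
Span QR, ΣM about R: R_Q^{QR}·11.5 = 330.6 + 138.7, so R_Q^{QR} = 40.81 kN and R_R = 57.5 − 40.81 = 16.69 kN.
R_Q = 175.8 + 40.81 = 216.6 kN.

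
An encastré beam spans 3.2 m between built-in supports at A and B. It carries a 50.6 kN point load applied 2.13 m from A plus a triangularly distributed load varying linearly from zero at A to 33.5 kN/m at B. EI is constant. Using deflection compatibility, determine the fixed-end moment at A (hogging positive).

Take the two fixed-end moments M_A, M_B as redundants; the released structure is the simple span AB.
End rotations of the released simple span under the applied load (×1/EI):
  at A: point load 50.6 at a = 2.13: Pab(L + b)/(6LEI) = 25.65/EI
  at B: point load 50.6 at a = 2.13: Pab(L + a)/(6LEI) = 32.01/EI
  at A: triangular load, peak 33.5: 7w₀L³/(360EI) = 21.34/EI
  at B: triangular load, peak 33.5: w₀L³/(45EI) = 24.39/EI
  θ_A0 = 46.99/EI,  θ_B0 = 56.41/EI
Flexibility coefficients: a unit moment at one end gives L/(3EI) there and L/(6EI) at the far end, so f₁₁ = f₂₂ = 1.067/EI and f₁₂ = f₂₁ = 0.5333/EI.
Compatibility — zero rotation at each built-in end:
  1.067 M_A + 0.5333 M_B = 46.99
  0.5333 M_A + 1.067 M_B = 56.41
Solving the pair gives M_A = 23.48 kN·m and M_B = 41.14 kN·m (hogging).

M_A = 23.48 kN·m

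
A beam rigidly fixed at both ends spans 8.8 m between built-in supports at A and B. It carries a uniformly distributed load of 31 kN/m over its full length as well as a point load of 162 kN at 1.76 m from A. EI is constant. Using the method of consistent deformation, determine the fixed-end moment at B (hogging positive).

M_B = 245.7 kN·m

Release both end moments; the primary structure is a simply-supported span AB with redundants M_A and M_B.
On the primary (simply-supported) span, the end slopes from the loading are:
  at A: UDL 31: wL³/(24EI) = 880.2/EI
  at B: UDL 31: wL³/(24EI) = 880.2/EI
  at A: point load 162 at a = 1.76: Pab(L + b)/(6LEI) = 602.2/EI
  at B: point load 162 at a = 1.76: Pab(L + a)/(6LEI) = 401.4/EI
  θ_A0 = 1482/EI,  θ_B0 = 1282/EI
Flexibility coefficients: a unit moment at one end gives L/(3EI) there and L/(6EI) at the far end, so f₁₁ = f₂₂ = 2.933/EI and f₁₂ = f₂₁ = 1.467/EI.
Compatibility — zero rotation at each built-in end:
  2.933 M_A + 1.467 M_B = 1482
  1.467 M_A + 2.933 M_B = 1282
Solving the pair gives M_A = 382.5 kN·m and M_B = 245.7 kN·m (hogging).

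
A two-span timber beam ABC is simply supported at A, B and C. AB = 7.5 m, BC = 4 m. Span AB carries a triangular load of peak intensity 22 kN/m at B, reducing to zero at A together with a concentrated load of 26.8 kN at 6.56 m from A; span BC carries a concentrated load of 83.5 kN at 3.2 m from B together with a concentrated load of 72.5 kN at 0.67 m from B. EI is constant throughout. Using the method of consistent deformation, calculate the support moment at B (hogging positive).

M_B = 91.31 kN·m

Insert a hinge at B; M_B is the redundant, and each span becomes simply supported.
End slopes at the hinge B, treating each span as simply supported:
  span AB: triangular load, peak 22: w₀L³/(45EI) = 206.2/EI
  span AB: point load 26.8 at a = 6.56: Pab(L + a)/(6LEI) = 51.63/EI
  span BC: point load 83.5 at a = 3.2: Pab(L + b)/(6LEI) = 42.75/EI
  span BC: point load 72.5 at a = 0.67: Pab(L + b)/(6LEI) = 49.4/EI
  relative rotation θ_0 = (257.9 + 92.15)/EI = 350/EI
A unit hogging moment at B produces rotation L₁/(3EI) + L₂/(3EI) = 3.833/EI.
Slope continuity at B: θ_0 = M_B·3.833/EI, so M_B = 350/3.833 = 91.31 kN·m (hogging).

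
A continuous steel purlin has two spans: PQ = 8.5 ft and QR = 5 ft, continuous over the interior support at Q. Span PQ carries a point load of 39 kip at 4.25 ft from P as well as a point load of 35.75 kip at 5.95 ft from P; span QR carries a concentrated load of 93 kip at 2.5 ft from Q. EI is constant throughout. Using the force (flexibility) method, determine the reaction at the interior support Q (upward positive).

Release continuity at Q by inserting a hinge; the redundant is the internal moment M_Q. The primary structure is two simply-supported spans PQ and QR.
Discontinuity in slope at Q on the released structure — sum the simple-span end rotations:
  span PQ: point load 39 at a = 4.25: Pab(L + a)/(6LEI) = 176.1/EI
  span PQ: point load 35.75 at a = 5.95: Pab(L + a)/(6LEI) = 153.7/EI
  span QR: point load 93 at a = 2.5: Pab(L + b)/(6LEI) = 145.3/EI
  relative rotation θ_0 = (329.8 + 145.3)/EI = 475.1/EI
A unit hogging moment at Q produces rotation L₁/(3EI) + L₂/(3EI) = 4.5/EI.
Slope continuity at Q: θ_0 = M_Q·4.5/EI, so M_Q = 475.1/4.5 = 105.6 kip·ft (hogging).
Span PQ, ΣM about P with M_Q applied at Q: R_Q^{PQ}·8.5 = 378.5 + 105.6, so R_Q^{PQ} = 56.95 kip and R_P = 74.75 − 56.95 = 17.8 kip.
Span QR, ΣM about R: R_Q^{QR}·5 = 232.5 + 105.6, so R_Q^{QR} = 67.62 kip and R_R = 93 − 67.62 = 25.38 kip.
R_Q = 56.95 + 67.62 = 124.6 kip.

R_Q = 124.6 kip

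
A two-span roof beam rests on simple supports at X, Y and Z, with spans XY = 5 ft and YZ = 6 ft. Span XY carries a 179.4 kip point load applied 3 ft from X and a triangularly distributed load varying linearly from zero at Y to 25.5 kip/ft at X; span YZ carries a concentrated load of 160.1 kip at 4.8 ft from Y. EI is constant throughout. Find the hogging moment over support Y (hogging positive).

M_Y = 145.5 kip·ft

Take M_Y as the redundant. Released structure: two simple spans XY and YZ with a hinge at Y.
Rotations at Y on the released spans (each span's end-slope, ×1/EI):
  span XY: point load 179.4 at a = 3: Pab(L + a)/(6LEI) = 287/EI
  span XY: triangular load, peak 25.5: 7w₀L³/(360EI) = 61.98/EI
  span YZ: point load 160.1 at a = 4.8: Pab(L + b)/(6LEI) = 184.4/EI
  relative rotation θ_0 = (349 + 184.4)/EI = 533.5/EI
A unit hogging moment at Y produces rotation L₁/(3EI) + L₂/(3EI) = 3.667/EI.
Compatibility: M_Y·(L₁+L₂)/(3EI) = θ_0, giving M_Y = 145.5 kip·ft (hogging).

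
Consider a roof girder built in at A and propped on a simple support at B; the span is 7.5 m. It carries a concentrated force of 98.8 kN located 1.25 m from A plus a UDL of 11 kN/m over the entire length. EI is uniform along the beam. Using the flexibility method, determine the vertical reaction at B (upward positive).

Take the reaction at B as the redundant and release it; the primary structure is a cantilever fixed at A.
Free-end deflection of the primary structure under the applied loading (downward +):
  point load 98.8 at a = 1.25: Pa²(3L − a)/(6EI) = 546.7/EI
  UDL 11: wL⁴/(8EI) = 4351/EI
  δ_0 = 4897/EI
Tip deflection under a unit load at B: L³/(3EI) = 140.6/EI.
Compatibility at B: δ_0 − R_B·δ_{BB} = 0, so R_B = 4897/140.6 = 34.83 kN.

R_B = 34.83 kN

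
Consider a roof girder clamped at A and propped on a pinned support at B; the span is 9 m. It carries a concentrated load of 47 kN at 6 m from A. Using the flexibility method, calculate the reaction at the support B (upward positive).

R_B = 24.37 kN

Release the roller at B. Primary structure: cantilever fixed at A.
Downward deflection at the released point B due to the loads:
  point load 47 at a = 6: Pa²(3L − a)/(6EI) = 5922/EI
Tip deflection under a unit load at B: L³/(3EI) = 243/EI.
The prop prevents deflection at B: R_B = δ_0/δ_{BB} = 5922/243 = 24.37 kN.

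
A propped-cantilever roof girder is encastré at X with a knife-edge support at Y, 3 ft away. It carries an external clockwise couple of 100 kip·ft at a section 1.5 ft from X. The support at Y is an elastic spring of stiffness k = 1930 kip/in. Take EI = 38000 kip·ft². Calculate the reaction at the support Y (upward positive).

R_Y = 31.72 kip

Remove the prop at Y; the released (primary) structure is a cantilever built in at X.
Free-end deflection of the primary structure under the applied loading (downward +):
  clockwise couple 100 at a = 1.5: M₀a(2L − a)/(2EI) = 337.5/EI
Flexibility coefficient — unit upward force at Y: δ_{YY} = L³/(3EI) = 9/EI.
With EI = 38000 kip·ft²: δ_0 = 0.008882 ft and δ_{YY} = 0.000237 ft/kip.
Compatibility — the spring shortens by R_Y/k under the reaction it provides: δ_0 − R_Y·δ_{YY} = R_Y/k. With 1/k = 1/(1930×12) ft/kip = 0.000043 ft/kip, R_Y = δ_0 / (δ_{YY} + 1/k) = 0.008882 / (0.000237 + 0.000043) = 31.72 kip.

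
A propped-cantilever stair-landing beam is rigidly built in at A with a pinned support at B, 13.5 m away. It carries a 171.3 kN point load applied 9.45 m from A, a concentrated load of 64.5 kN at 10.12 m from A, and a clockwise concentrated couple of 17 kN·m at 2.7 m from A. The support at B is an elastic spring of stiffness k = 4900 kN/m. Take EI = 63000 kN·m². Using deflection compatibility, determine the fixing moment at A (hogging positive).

Choose R_B as the redundant. The primary structure is the cantilever fixed at A.
Primary-structure tip deflection at B by superposition:
  point load 171.3 at a = 9.45: Pa²(3L − a)/(6EI) = 79165/EI
  point load 64.5 at a = 10.12: Pa²(3L − a)/(6EI) = 33447/EI
  clockwise couple 17 at a = 2.7: M₀a(2L − a)/(2EI) = 557.7/EI
  δ_0 = 113169/EI
Flexibility coefficient — unit upward force at B: δ_{BB} = L³/(3EI) = 820.1/EI.
With EI = 63000 kN·m²: δ_0 = 1.7963 m and δ_{BB} = 0.013018 m/kN.
Compatibility — the spring shortens by R_B/k under the reaction it provides: δ_0 − R_B·δ_{BB} = R_B/k. With 1/k = 0.000204 m/kN, R_B = δ_0 / (δ_{BB} + 1/k) = 1.7963 / (0.013018 + 0.000204) = 135.9 kN.
Moment equilibrium about A: M_A = Σ(load moments about A) − R_B·L = 2289 − 135.9×13.5 = 454.4 kN·m.

M_A = 454.4 kN·m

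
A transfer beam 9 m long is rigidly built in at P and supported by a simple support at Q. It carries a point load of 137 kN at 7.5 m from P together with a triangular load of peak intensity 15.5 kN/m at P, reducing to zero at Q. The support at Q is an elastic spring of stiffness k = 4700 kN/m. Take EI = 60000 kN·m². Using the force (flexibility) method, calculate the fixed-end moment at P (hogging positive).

Choose R_Q as the redundant. The primary structure is the cantilever fixed at P.
Deflection at Q on the released cantilever, summing each load's contribution:
  point load 137 at a = 7.5: Pa²(3L − a)/(6EI) = 25045/EI
  triangular load, peak 15.5 at the fixed end: w₀L⁴/(30EI) = 3390/EI
  δ_0 = 28435/EI
Flexibility coefficient — unit upward force at Q: δ_{QQ} = L³/(3EI) = 243/EI.
With EI = 60000 kN·m²: δ_0 = 0.47392 m and δ_{QQ} = 0.00405 m/kN.
Compatibility — the spring shortens by R_Q/k under the reaction it provides: δ_0 − R_Q·δ_{QQ} = R_Q/k. With 1/k = 0.000213 m/kN, R_Q = δ_0 / (δ_{QQ} + 1/k) = 0.47392 / (0.00405 + 0.000213) = 111.2 kN.
Moment equilibrium about P: M_P = Σ(load moments about P) − R_Q·L = 1237 − 111.2×9 = 236.2 kN·m.

M_P = 236.2 kN·m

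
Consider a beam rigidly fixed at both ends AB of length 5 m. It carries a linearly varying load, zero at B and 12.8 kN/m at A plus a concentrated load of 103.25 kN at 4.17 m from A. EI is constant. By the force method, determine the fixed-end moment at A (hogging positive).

Take the two fixed-end moments M_A, M_B as redundants; the released structure is the simple span AB.
On the primary (simply-supported) span, the end slopes from the loading are:
  at A: triangular load, peak 12.8: w₀L³/(45EI) = 35.56/EI
  at B: triangular load, peak 12.8: 7w₀L³/(360EI) = 31.11/EI
  at A: point load 103.25 at a = 4.17: Pab(L + b)/(6LEI) = 69.45/EI
  at B: point load 103.25 at a = 4.17: Pab(L + a)/(6LEI) = 109.2/EI
  θ_A0 = 105/EI,  θ_B0 = 140.3/EI
Flexibility coefficients: a unit moment at one end gives L/(3EI) there and L/(6EI) at the far end, so f₁₁ = f₂₂ = 1.667/EI and f₁₂ = f₂₁ = 0.8333/EI.
Compatibility — zero rotation at each built-in end:
  1.667 M_A + 0.8333 M_B = 105
  0.8333 M_A + 1.667 M_B = 140.3
Solving the pair gives M_A = 27.86 kN·m and M_B = 70.27 kN·m (hogging).

M_A = 27.86 kN·m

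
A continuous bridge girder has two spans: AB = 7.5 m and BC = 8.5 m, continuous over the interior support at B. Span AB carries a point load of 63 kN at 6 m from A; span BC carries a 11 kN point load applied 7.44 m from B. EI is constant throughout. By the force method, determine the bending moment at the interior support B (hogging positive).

M_B = 34.94 kN·m

Take M_B as the redundant. Released structure: two simple spans AB and BC with a hinge at B.
Discontinuity in slope at B on the released structure — sum the simple-span end rotations:
  span AB: point load 63 at a = 6: Pab(L + a)/(6LEI) = 170.1/EI
  span BC: point load 11 at a = 7.44: Pab(L + b)/(6LEI) = 16.26/EI
  relative rotation θ_0 = (170.1 + 16.26)/EI = 186.4/EI
A unit hogging moment at B produces rotation L₁/(3EI) + L₂/(3EI) = 5.333/EI.
Slope continuity at B: θ_0 = M_B·5.333/EI, so M_B = 186.4/5.333 = 34.94 kN·m (hogging).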